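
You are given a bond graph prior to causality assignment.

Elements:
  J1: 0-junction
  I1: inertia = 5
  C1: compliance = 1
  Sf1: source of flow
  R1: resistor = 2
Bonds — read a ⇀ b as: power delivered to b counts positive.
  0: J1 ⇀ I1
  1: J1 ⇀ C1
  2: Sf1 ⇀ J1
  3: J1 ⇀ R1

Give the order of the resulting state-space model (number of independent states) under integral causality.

2  (C1, I1 all integral)

bond 2 →Sf1  (Sf1 fixes flow; stroke at Sf1)
bond 0 →I1  (I1: I, integral causality)
bond 1 →J1  (C1 outputs effort q/C1)
bond 3 →R1  (0-jn J1 has e-setter on 1)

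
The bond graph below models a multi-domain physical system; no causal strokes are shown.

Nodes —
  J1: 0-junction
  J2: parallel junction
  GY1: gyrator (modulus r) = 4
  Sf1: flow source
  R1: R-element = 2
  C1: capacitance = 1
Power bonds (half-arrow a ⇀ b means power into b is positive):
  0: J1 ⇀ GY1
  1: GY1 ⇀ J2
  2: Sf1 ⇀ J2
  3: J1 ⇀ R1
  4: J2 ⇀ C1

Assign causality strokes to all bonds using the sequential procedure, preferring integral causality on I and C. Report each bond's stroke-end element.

#0 stroke→GY1
#1 stroke→GY1
#2 stroke→Sf1
#3 stroke→J1
#4 stroke→J2

bond 2 stroke→Sf1  (Sf1 fixes flow; stroke at Sf1)
bond 4 stroke→J2  (prefer integral on C1)
bond 1 stroke→GY1  (0-jn J2 has e-setter on 4)
bond 0 stroke→GY1  (GY1 both-in/both-out from 1)
bond 3 stroke→J1  (J1: last free bond brings effort in)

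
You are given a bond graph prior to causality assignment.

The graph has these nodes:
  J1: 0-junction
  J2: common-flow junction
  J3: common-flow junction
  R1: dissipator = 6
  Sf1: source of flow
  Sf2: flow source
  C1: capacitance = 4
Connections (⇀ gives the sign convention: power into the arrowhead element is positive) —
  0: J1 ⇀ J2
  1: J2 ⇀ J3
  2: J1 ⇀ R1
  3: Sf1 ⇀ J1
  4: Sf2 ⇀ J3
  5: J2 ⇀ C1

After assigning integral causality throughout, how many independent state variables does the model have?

β3 stroke→Sf1  (Sf1 (Sf) sets flow on bond)
β4 stroke→Sf2  (Sf2 (Sf) sets flow on bond)
β1 stroke→J3  (1-jn J3 has f-setter on 4)
β0 stroke→J2  (J2 flow already set via bond 1)
β5 stroke→J2  (J2: bond 1 brought flow, rest push out)
β2 stroke→J1  (J1: last free bond brings effort in)

1  (C1 all integral)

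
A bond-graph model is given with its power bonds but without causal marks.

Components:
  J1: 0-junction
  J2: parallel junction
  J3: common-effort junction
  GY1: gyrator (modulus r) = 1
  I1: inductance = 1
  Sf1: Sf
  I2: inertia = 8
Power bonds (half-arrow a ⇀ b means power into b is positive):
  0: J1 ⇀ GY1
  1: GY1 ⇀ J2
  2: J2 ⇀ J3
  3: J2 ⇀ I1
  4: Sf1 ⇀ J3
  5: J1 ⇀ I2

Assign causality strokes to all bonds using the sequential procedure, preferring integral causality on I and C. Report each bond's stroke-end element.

β4 |Sf1  (Sf1: flow source, stroke at near end)
β2 |J3  (only one effort-in slot at J3)
β3 |I1  (I1 outputs flow p/I1)
β1 |J2  (J2 needs exactly one e-in)
β0 |J1  (through GY1, causality inverts; strokes same side of GY1)
β5 |I2  (common-e at J1 fixed by 0)

β0 stroke at J1
β1 stroke at J2
β2 stroke at J3
β3 stroke at I1
β4 stroke at Sf1
β5 stroke at I2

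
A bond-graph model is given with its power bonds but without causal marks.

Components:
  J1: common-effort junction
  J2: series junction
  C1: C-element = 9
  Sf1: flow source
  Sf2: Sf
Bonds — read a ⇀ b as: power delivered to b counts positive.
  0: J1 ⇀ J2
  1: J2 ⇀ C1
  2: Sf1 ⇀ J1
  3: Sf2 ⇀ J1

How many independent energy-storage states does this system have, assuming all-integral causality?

1  (C1 all integral)

bond 2 stroke at Sf1  (Sf1 (Sf) sets flow on bond)
bond 3 stroke at Sf2  (Sf2 (Sf) sets flow on bond)
bond 0 stroke at J1  (J1 needs exactly one e-in)
bond 1 stroke at J2  (1-jn J2 has f-setter on 0)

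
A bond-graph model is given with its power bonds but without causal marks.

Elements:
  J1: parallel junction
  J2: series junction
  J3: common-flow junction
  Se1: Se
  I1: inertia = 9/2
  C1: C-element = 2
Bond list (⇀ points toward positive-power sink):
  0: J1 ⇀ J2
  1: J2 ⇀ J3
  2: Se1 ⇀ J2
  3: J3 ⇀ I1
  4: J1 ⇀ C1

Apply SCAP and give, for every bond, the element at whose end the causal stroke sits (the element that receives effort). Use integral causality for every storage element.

b2 stroke→J2  (source Se1 imposes e)
b3 stroke→I1  (I1: I, integral causality)
b1 stroke→J3  (J3: bond 3 brought flow, rest push out)
b0 stroke→J2  (common-f at J2 fixed by 1)
b4 stroke→J1  (closing 0-jn rule on J1)

β0 stroke→J2
β1 stroke→J3
β2 stroke→J2
β3 stroke→I1
β4 stroke→J1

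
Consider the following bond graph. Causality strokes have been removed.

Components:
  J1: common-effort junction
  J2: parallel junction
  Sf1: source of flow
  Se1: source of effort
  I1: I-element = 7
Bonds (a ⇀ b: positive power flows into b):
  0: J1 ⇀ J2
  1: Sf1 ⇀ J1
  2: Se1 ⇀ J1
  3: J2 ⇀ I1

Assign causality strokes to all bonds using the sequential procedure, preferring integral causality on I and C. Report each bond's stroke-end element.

#1 →Sf1  (source Sf1 imposes f)
#2 →J1  (source Se1 imposes e)
#0 →J2  (J1 effort already set via bond 2)
#3 →I1  (J2: bond 0 brought effort, rest push out)

β0 stroke at J2
β1 stroke at Sf1
β2 stroke at J1
β3 stroke at I1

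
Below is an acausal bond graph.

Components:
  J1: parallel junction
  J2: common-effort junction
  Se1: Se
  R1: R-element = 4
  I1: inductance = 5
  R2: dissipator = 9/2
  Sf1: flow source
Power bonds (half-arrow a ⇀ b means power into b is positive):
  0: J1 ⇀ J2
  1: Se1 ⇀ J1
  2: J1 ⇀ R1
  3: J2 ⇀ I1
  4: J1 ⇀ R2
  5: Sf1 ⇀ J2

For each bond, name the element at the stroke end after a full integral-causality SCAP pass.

b0 stroke at J2
b1 stroke at J1
b2 stroke at R1
b3 stroke at I1
b4 stroke at R2
b5 stroke at Sf1

#1 stroke at J1  (Se1 fixes effort; stroke away)
#5 stroke at Sf1  (Sf1 fixes flow; stroke at Sf1)
#0 stroke at J2  (J1 effort already set via bond 1)
#2 stroke at R1  (J1: bond 1 brought effort, rest push out)
#4 stroke at R2  (J1: bond 1 brought effort, rest push out)
#3 stroke at I1  (J2: bond 0 brought effort, rest push out)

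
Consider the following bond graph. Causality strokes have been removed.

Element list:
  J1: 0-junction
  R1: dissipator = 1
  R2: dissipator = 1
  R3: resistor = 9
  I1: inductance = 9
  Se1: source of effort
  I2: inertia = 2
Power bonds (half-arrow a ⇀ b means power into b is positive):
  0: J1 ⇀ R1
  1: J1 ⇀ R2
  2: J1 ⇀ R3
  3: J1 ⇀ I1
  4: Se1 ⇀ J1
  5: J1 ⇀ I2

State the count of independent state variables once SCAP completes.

b4 |J1  (Se1: effort source, stroke at far end)
b0 |R1  (J1 effort already set via bond 4)
b1 |R2  (common-e at J1 fixed by 4)
b2 |R3  (0-jn J1 has e-setter on 4)
b3 |I1  (common-e at J1 fixed by 4)
b5 |I2  (0-jn J1 has e-setter on 4)

2  (I1, I2 all integral)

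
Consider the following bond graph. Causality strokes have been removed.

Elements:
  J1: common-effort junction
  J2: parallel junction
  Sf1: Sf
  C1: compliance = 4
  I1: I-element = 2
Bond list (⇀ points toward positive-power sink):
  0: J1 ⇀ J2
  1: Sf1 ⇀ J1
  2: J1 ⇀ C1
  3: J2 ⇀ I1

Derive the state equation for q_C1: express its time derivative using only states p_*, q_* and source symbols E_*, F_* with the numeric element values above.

dq_C1/dt = F_Sf1 - p_I1/2

#1 →Sf1  (Sf1 (Sf) sets flow on bond)
#2 →J1  (C1: C, integral causality)
#0 →J2  (J1 effort already set via bond 2)
#3 →I1  (0-jn J2 has e-setter on 0)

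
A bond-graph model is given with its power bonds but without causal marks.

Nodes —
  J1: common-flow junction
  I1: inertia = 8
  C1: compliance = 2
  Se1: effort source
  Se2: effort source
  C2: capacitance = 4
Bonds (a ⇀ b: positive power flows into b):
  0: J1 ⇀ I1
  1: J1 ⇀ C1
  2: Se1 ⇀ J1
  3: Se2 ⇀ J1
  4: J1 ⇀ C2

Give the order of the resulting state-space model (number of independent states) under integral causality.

#2 |J1  (Se1 (Se) sets effort on bond)
#3 |J1  (source Se2 imposes e)
#0 |I1  (I1 outputs flow p/I1)
#1 |J1  (J1: bond 0 brought flow, rest push out)
#4 |J1  (1-jn J1 has f-setter on 0)

3  (C1, C2, I1 all integral)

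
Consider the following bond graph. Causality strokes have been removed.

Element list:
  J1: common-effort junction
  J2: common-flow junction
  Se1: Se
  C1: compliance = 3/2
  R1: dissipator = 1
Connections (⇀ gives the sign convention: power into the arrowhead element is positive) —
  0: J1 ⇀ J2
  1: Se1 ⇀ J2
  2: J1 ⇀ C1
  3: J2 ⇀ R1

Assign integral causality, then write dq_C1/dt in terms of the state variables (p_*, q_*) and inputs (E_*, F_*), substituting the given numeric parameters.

dq_C1/dt = -E_Se1 - 2*q_C1/3

b1 stroke→J2  (Se1: effort source, stroke at far end)
b2 stroke→J1  (C1 integral (e out))
b0 stroke→J2  (J1 effort already set via bond 2)
b3 stroke→R1  (closing 1-jn rule on J2)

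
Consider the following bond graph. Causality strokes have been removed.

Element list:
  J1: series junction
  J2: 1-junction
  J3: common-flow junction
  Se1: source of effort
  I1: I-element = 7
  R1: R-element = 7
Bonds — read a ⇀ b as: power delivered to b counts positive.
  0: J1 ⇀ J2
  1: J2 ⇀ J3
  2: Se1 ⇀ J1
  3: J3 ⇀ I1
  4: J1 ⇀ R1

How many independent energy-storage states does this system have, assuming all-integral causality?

1  (I1 all integral)

β2 stroke→J1  (Se1 fixes effort; stroke away)
β3 stroke→I1  (I1 outputs flow p/I1)
β1 stroke→J3  (J3: bond 3 brought flow, rest push out)
β0 stroke→J2  (common-f at J2 fixed by 1)
β4 stroke→J1  (J1 flow already set via bond 0)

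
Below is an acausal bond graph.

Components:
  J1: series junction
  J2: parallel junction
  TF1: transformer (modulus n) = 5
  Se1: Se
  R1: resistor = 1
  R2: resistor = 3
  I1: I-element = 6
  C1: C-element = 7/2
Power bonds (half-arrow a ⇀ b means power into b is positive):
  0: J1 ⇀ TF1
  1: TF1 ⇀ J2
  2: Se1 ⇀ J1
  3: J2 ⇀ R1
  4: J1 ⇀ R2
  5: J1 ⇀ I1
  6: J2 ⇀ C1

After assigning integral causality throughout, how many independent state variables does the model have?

2  (C1, I1 all integral)

bond 2 stroke at J1  (Se1 fixes effort; stroke away)
bond 5 stroke at I1  (I1 outputs flow p/I1)
bond 0 stroke at J1  (1-jn J1 has f-setter on 5)
bond 4 stroke at J1  (J1 flow already set via bond 5)
bond 1 stroke at TF1  (TF TF1: opposite of bond 0)
bond 6 stroke at J2  (C1 outputs effort q/C1)
bond 3 stroke at R1  (0-jn J2 has e-setter on 6)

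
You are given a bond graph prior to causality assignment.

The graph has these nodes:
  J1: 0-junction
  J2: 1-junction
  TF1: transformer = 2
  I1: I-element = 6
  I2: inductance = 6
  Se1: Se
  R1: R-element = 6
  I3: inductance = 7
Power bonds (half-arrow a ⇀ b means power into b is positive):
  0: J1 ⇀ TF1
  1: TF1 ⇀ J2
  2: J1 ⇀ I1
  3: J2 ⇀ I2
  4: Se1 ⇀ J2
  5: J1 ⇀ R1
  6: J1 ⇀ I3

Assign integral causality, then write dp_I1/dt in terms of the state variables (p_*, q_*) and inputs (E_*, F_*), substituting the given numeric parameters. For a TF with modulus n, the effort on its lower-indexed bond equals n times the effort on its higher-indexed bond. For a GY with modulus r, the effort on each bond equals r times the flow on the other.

dp_I1/dt = -p_I1 - p_I2/2 - 6*p_I3/7

β4 stroke at J2  (Se1 (Se) sets effort on bond)
β2 stroke at I1  (I1 integral (f out))
β3 stroke at I2  (I2 outputs flow p/I2)
β1 stroke at J2  (J2 flow already set via bond 3)
β0 stroke at TF1  (TF TF1: opposite of bond 1)
β6 stroke at I3  (I3 outputs flow p/I3)
β5 stroke at J1  (J1: last free bond brings effort in)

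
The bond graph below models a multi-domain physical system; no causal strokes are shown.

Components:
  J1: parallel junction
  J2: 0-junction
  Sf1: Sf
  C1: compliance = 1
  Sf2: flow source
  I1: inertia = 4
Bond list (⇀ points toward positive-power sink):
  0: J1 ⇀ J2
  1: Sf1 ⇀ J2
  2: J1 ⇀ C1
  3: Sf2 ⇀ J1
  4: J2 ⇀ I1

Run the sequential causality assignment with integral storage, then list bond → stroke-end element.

β0 |J2
β1 |Sf1
β2 |J1
β3 |Sf2
β4 |I1

b1 stroke at Sf1  (Sf1: flow source, stroke at near end)
b3 stroke at Sf2  (Sf2 (Sf) sets flow on bond)
b2 stroke at J1  (C1 integral (e out))
b0 stroke at J2  (J1: bond 2 brought effort, rest push out)
b4 stroke at I1  (J2 effort already set via bond 0)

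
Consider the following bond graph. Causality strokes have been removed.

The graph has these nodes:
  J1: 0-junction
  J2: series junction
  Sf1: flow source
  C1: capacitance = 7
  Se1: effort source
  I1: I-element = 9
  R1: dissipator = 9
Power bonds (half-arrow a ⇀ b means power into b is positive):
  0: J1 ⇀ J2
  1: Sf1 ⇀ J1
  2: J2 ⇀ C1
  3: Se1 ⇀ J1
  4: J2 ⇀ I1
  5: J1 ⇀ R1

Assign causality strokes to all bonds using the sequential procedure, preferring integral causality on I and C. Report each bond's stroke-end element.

#1 |Sf1  (Sf1: flow source, stroke at near end)
#3 |J1  (source Se1 imposes e)
#0 |J2  (common-e at J1 fixed by 3)
#5 |R1  (J1 effort already set via bond 3)
#2 |J2  (C1 integral (e out))
#4 |I1  (only one flow-in slot at J2)

bond 0 →J2
bond 1 →Sf1
bond 2 →J2
bond 3 →J1
bond 4 →I1
bond 5 →R1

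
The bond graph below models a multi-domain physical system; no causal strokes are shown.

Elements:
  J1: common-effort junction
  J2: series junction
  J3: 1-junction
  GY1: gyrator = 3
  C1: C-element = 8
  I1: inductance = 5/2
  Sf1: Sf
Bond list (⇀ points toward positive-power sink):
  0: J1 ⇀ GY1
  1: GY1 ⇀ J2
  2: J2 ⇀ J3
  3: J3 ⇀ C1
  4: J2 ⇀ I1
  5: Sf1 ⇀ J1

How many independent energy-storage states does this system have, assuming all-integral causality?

β5 stroke at Sf1  (source Sf1 imposes f)
β0 stroke at J1  (J1: last free bond brings effort in)
β1 stroke at J2  (GY GY1: same side as bond 0)
β3 stroke at J3  (prefer integral on C1)
β2 stroke at J2  (J3 needs exactly one f-in)
β4 stroke at I1  (J2: last free bond brings flow in)

2  (C1, I1 all integral)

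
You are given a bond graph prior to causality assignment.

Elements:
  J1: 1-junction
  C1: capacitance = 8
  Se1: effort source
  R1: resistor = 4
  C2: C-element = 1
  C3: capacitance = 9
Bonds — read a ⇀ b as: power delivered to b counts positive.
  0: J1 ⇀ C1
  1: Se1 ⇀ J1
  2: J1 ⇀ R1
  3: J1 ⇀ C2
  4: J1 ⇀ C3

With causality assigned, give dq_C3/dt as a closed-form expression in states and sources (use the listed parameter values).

bond 1 stroke at J1  (Se1 (Se) sets effort on bond)
bond 0 stroke at J1  (C1: C, integral causality)
bond 3 stroke at J1  (C2: C, integral causality)
bond 4 stroke at J1  (C3: C, integral causality)
bond 2 stroke at R1  (J1: last free bond brings flow in)

dq_C3/dt = E_Se1/4 - q_C1/32 - q_C2/4 - q_C3/36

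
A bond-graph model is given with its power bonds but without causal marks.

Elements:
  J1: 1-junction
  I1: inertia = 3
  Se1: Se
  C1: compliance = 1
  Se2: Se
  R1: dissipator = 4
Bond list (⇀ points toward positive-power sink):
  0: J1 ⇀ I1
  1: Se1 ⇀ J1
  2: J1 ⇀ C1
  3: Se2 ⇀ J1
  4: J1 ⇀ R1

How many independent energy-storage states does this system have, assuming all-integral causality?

β1 |J1  (Se1 (Se) sets effort on bond)
β3 |J1  (Se2: effort source, stroke at far end)
β0 |I1  (I1: I, integral causality)
β2 |J1  (J1: bond 0 brought flow, rest push out)
β4 |J1  (J1 flow already set via bond 0)

2  (C1, I1 all integral)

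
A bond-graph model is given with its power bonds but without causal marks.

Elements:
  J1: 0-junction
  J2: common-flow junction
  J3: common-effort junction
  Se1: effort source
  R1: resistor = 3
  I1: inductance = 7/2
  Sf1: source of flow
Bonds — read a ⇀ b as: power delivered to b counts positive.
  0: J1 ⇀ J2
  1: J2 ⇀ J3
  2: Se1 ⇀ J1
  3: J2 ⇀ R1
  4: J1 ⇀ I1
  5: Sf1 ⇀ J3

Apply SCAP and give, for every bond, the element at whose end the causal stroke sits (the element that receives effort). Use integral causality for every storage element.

β0 stroke at J2
β1 stroke at J3
β2 stroke at J1
β3 stroke at J2
β4 stroke at I1
β5 stroke at Sf1

β2 stroke at J1  (Se1 (Se) sets effort on bond)
β5 stroke at Sf1  (Sf1: flow source, stroke at near end)
β0 stroke at J2  (common-e at J1 fixed by 2)
β4 stroke at I1  (0-jn J1 has e-setter on 2)
β1 stroke at J3  (closing 0-jn rule on J3)
β3 stroke at J2  (J2: bond 1 brought flow, rest push out)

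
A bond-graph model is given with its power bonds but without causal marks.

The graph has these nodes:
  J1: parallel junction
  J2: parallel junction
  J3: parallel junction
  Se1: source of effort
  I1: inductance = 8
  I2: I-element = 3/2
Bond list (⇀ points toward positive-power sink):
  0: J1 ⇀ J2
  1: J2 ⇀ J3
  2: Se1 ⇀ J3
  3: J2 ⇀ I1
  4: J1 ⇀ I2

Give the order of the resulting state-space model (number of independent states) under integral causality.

2  (I1, I2 all integral)

b2 |J3  (source Se1 imposes e)
b1 |J2  (J3: bond 2 brought effort, rest push out)
b0 |J1  (common-e at J2 fixed by 1)
b3 |I1  (J2 effort already set via bond 1)
b4 |I2  (0-jn J1 has e-setter on 0)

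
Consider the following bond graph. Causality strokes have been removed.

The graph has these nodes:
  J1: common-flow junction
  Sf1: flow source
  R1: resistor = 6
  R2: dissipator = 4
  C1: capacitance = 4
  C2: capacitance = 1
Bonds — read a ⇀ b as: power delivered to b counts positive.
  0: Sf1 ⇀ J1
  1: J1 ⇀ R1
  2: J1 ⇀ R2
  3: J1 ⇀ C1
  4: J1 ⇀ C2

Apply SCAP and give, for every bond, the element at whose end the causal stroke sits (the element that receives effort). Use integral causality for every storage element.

#0 stroke at Sf1  (Sf1: flow source, stroke at near end)
#1 stroke at J1  (common-f at J1 fixed by 0)
#2 stroke at J1  (common-f at J1 fixed by 0)
#3 stroke at J1  (common-f at J1 fixed by 0)
#4 stroke at J1  (1-jn J1 has f-setter on 0)

b0 →Sf1
b1 →J1
b2 →J1
b3 →J1
b4 →J1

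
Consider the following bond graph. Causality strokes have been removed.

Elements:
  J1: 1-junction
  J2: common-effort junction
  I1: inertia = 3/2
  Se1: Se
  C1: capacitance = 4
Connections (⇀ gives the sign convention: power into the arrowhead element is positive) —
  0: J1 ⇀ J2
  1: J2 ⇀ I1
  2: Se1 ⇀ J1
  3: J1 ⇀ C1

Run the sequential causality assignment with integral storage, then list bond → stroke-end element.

#0 stroke→J2
#1 stroke→I1
#2 stroke→J1
#3 stroke→J1

β2 |J1  (Se1: effort source, stroke at far end)
β1 |I1  (I1 integral (f out))
β0 |J2  (J2 needs exactly one e-in)
β3 |J1  (J1 flow already set via bond 0)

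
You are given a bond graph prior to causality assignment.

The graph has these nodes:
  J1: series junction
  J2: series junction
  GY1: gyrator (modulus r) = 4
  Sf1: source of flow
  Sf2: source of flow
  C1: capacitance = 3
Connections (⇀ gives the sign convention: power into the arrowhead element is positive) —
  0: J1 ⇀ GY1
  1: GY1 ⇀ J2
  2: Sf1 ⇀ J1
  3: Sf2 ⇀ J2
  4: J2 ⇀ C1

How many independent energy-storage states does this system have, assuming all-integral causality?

#2 stroke at Sf1  (source Sf1 imposes f)
#3 stroke at Sf2  (Sf2 (Sf) sets flow on bond)
#0 stroke at J1  (common-f at J1 fixed by 2)
#1 stroke at J2  (J2: bond 3 brought flow, rest push out)
#4 stroke at J2  (1-jn J2 has f-setter on 3)

1  (C1 all integral)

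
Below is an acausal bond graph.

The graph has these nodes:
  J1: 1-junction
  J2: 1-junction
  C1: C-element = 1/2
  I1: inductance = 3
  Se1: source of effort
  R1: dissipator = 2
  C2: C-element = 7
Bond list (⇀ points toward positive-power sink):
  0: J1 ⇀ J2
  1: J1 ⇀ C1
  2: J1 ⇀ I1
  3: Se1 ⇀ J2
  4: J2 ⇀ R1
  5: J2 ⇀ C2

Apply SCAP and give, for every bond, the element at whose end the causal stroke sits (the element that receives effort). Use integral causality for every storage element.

b3 stroke→J2  (Se1 fixes effort; stroke away)
b1 stroke→J1  (prefer integral on C1)
b2 stroke→I1  (prefer integral on I1)
b0 stroke→J1  (1-jn J1 has f-setter on 2)
b4 stroke→J2  (common-f at J2 fixed by 0)
b5 stroke→J2  (J2: bond 0 brought flow, rest push out)

β0 |J1
β1 |J1
β2 |I1
β3 |J2
β4 |J2
β5 |J2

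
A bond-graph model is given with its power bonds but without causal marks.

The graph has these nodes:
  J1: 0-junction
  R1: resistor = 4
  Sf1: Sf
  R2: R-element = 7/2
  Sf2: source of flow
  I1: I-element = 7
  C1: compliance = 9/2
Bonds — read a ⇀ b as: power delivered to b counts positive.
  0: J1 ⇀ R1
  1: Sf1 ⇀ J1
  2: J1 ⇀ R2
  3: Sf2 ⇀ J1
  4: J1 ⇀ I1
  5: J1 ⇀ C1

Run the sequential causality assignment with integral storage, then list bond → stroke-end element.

b0 →R1
b1 →Sf1
b2 →R2
b3 →Sf2
b4 →I1
b5 →J1

#1 stroke→Sf1  (Sf1 fixes flow; stroke at Sf1)
#3 stroke→Sf2  (Sf2 (Sf) sets flow on bond)
#4 stroke→I1  (I1 outputs flow p/I1)
#5 stroke→J1  (C1 outputs effort q/C1)
#0 stroke→R1  (common-e at J1 fixed by 5)
#2 stroke→R2  (common-e at J1 fixed by 5)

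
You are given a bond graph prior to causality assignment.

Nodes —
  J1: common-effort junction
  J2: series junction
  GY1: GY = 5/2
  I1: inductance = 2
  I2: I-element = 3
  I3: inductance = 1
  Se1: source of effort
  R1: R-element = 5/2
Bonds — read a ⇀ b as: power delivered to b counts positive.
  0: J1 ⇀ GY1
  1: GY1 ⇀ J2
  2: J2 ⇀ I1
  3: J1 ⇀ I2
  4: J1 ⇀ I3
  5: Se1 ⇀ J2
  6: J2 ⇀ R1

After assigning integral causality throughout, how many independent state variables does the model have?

3  (I1, I2, I3 all integral)

#5 |J2  (Se1 (Se) sets effort on bond)
#2 |I1  (I1 outputs flow p/I1)
#1 |J2  (J2: bond 2 brought flow, rest push out)
#6 |J2  (J2: bond 2 brought flow, rest push out)
#0 |J1  (GY1: gyrator matches bond 1)
#3 |I2  (common-e at J1 fixed by 0)
#4 |I3  (common-e at J1 fixed by 0)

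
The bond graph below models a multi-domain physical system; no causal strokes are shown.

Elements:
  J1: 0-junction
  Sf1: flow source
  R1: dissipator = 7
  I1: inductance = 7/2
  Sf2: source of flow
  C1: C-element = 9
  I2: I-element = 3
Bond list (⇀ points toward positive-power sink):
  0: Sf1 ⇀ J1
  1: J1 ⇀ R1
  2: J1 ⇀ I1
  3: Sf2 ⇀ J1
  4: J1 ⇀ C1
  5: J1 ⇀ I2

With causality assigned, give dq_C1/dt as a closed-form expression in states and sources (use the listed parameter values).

dq_C1/dt = F_Sf1 + F_Sf2 - 2*p_I1/7 - p_I2/3 - q_C1/63

bond 0 →Sf1  (source Sf1 imposes f)
bond 3 →Sf2  (Sf2 fixes flow; stroke at Sf2)
bond 2 →I1  (I1 outputs flow p/I1)
bond 4 →J1  (prefer integral on C1)
bond 1 →R1  (J1: bond 4 brought effort, rest push out)
bond 5 →I2  (J1: bond 4 brought effort, rest push out)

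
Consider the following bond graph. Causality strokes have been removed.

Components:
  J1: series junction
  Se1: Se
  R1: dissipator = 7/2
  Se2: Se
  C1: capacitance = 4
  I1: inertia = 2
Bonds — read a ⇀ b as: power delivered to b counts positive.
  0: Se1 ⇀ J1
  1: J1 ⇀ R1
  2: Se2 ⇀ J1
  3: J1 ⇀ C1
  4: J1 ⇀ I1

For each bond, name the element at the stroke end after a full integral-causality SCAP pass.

bond 0 →J1  (source Se1 imposes e)
bond 2 →J1  (source Se2 imposes e)
bond 3 →J1  (prefer integral on C1)
bond 4 →I1  (I1 outputs flow p/I1)
bond 1 →J1  (J1 flow already set via bond 4)

β0 |J1
β1 |J1
β2 |J1
β3 |J1
β4 |I1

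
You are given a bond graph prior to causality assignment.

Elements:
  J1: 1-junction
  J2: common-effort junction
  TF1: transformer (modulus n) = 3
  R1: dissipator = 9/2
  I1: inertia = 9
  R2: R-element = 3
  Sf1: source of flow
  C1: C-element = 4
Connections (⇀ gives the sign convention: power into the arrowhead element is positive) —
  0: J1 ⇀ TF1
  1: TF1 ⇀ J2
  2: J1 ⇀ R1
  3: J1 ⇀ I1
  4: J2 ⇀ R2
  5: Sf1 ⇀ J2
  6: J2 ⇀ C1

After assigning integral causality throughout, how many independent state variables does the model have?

2  (C1, I1 all integral)

bond 5 |Sf1  (source Sf1 imposes f)
bond 3 |I1  (I1 integral (f out))
bond 0 |J1  (J1: bond 3 brought flow, rest push out)
bond 2 |J1  (J1 flow already set via bond 3)
bond 1 |TF1  (TF1 one-in-one-out from 0)
bond 6 |J2  (C1 outputs effort q/C1)
bond 4 |R2  (0-jn J2 has e-setter on 6)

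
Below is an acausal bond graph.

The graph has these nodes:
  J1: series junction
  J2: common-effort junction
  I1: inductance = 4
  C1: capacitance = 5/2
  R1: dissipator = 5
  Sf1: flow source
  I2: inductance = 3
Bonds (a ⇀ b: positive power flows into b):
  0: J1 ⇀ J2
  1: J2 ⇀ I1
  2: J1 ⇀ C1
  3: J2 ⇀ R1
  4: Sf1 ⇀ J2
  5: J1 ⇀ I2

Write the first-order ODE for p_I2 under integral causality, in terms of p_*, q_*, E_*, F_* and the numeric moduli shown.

β4 stroke at Sf1  (Sf1 fixes flow; stroke at Sf1)
β1 stroke at I1  (I1 outputs flow p/I1)
β2 stroke at J1  (C1: C, integral causality)
β5 stroke at I2  (prefer integral on I2)
β0 stroke at J1  (J1: bond 5 brought flow, rest push out)
β3 stroke at J2  (only one effort-in slot at J2)

dp_I2/dt = -5*F_Sf1 + 5*p_I1/4 - 5*p_I2/3 - 2*q_C1/5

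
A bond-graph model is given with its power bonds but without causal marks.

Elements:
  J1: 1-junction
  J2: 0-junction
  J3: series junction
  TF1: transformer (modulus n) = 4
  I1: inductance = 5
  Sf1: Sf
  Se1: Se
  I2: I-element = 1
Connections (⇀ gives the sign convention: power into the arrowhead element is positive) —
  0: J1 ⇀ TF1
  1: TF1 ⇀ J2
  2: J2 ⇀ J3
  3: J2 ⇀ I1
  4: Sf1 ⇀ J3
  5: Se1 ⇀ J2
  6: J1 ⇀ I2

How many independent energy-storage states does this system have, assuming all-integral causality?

b4 →Sf1  (Sf1 (Sf) sets flow on bond)
b5 →J2  (Se1 fixes effort; stroke away)
b1 →TF1  (common-e at J2 fixed by 5)
b2 →J3  (common-e at J2 fixed by 5)
b3 →I1  (0-jn J2 has e-setter on 5)
b0 →J1  (through TF1, causality passes straight; one stroke at TF1)
b6 →I2  (J1 needs exactly one f-in)

2  (I1, I2 all integral)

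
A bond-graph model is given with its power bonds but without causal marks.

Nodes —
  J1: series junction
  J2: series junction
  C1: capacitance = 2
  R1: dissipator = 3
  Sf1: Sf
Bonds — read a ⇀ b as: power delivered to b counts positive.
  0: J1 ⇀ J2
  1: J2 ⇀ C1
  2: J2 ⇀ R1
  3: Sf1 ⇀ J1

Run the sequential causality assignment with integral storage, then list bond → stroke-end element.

bond 3 stroke at Sf1  (Sf1 (Sf) sets flow on bond)
bond 0 stroke at J1  (1-jn J1 has f-setter on 3)
bond 1 stroke at J2  (J2: bond 0 brought flow, rest push out)
bond 2 stroke at J2  (1-jn J2 has f-setter on 0)

b0 stroke→J1
b1 stroke→J2
b2 stroke→J2
b3 stroke→Sf1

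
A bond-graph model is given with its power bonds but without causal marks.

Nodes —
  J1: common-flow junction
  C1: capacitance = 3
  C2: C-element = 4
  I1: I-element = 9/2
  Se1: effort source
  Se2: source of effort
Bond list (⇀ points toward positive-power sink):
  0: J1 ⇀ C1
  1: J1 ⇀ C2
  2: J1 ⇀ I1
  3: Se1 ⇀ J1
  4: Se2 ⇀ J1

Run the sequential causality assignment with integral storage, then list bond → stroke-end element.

b3 stroke at J1  (Se1: effort source, stroke at far end)
b4 stroke at J1  (Se2: effort source, stroke at far end)
b0 stroke at J1  (C1: C, integral causality)
b1 stroke at J1  (C2 outputs effort q/C2)
b2 stroke at I1  (J1 needs exactly one f-in)

b0 stroke→J1
b1 stroke→J1
b2 stroke→I1
b3 stroke→J1
b4 stroke→J1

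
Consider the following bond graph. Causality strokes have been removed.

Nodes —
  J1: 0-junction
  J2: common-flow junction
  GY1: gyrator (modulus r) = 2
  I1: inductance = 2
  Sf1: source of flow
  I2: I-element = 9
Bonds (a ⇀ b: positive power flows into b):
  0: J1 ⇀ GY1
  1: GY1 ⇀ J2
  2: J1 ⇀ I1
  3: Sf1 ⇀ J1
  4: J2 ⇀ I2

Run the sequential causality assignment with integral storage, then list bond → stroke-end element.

#3 |Sf1  (source Sf1 imposes f)
#2 |I1  (I1: I, integral causality)
#0 |J1  (J1: last free bond brings effort in)
#1 |J2  (GY1 both-in/both-out from 0)
#4 |I2  (closing 1-jn rule on J2)

β0 stroke→J1
β1 stroke→J2
β2 stroke→I1
β3 stroke→Sf1
β4 stroke→I2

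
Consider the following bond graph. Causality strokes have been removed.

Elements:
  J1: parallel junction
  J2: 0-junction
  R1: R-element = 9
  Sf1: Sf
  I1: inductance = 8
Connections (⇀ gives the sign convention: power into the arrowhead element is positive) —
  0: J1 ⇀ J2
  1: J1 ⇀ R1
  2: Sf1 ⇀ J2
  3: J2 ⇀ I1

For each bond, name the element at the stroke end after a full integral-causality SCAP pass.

bond 0 stroke→J2
bond 1 stroke→J1
bond 2 stroke→Sf1
bond 3 stroke→I1

β2 stroke→Sf1  (Sf1 fixes flow; stroke at Sf1)
β3 stroke→I1  (prefer integral on I1)
β0 stroke→J2  (closing 0-jn rule on J2)
β1 stroke→J1  (only one effort-in slot at J1)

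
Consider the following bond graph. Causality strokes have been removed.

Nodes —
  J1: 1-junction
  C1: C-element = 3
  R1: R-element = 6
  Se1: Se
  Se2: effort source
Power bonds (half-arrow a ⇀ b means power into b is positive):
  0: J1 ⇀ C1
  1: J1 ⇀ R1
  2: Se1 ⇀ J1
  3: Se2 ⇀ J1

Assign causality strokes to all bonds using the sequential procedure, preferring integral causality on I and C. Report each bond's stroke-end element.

bond 0 stroke at J1
bond 1 stroke at R1
bond 2 stroke at J1
bond 3 stroke at J1

#2 stroke→J1  (Se1 (Se) sets effort on bond)
#3 stroke→J1  (Se2 (Se) sets effort on bond)
#0 stroke→J1  (prefer integral on C1)
#1 stroke→R1  (closing 1-jn rule on J1)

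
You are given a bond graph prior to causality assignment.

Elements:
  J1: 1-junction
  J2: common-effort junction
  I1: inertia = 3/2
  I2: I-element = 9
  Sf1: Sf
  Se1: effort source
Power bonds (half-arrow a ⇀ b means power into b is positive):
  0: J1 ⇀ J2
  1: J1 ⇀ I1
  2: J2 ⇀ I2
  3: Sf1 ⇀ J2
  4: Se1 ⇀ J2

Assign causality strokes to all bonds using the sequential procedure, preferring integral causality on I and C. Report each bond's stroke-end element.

#0 |J1
#1 |I1
#2 |I2
#3 |Sf1
#4 |J2

b3 →Sf1  (Sf1: flow source, stroke at near end)
b4 →J2  (Se1 (Se) sets effort on bond)
b0 →J1  (common-e at J2 fixed by 4)
b2 →I2  (J2: bond 4 brought effort, rest push out)
b1 →I1  (only one flow-in slot at J1)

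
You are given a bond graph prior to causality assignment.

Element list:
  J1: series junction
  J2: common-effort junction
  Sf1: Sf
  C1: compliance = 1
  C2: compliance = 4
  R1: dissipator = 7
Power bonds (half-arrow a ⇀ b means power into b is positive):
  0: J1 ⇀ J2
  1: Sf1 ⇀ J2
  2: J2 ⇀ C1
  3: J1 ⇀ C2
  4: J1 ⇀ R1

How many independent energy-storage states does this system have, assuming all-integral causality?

2  (C1, C2 all integral)

#1 |Sf1  (Sf1: flow source, stroke at near end)
#2 |J2  (C1 outputs effort q/C1)
#0 |J1  (common-e at J2 fixed by 2)
#3 |J1  (C2: C, integral causality)
#4 |R1  (J1 needs exactly one f-in)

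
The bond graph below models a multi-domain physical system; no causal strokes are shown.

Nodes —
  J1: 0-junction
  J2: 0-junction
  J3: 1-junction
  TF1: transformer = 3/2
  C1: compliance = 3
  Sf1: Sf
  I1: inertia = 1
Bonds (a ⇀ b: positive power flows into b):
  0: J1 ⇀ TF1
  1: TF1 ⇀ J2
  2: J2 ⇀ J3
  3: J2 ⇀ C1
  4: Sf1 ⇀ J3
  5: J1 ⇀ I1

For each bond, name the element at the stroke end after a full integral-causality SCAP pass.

b0 →J1
b1 →TF1
b2 →J3
b3 →J2
b4 →Sf1
b5 →I1

#4 stroke at Sf1  (Sf1: flow source, stroke at near end)
#2 stroke at J3  (J3: bond 4 brought flow, rest push out)
#3 stroke at J2  (C1 outputs effort q/C1)
#1 stroke at TF1  (common-e at J2 fixed by 3)
#0 stroke at J1  (TF TF1: opposite of bond 1)
#5 stroke at I1  (J1: bond 0 brought effort, rest push out)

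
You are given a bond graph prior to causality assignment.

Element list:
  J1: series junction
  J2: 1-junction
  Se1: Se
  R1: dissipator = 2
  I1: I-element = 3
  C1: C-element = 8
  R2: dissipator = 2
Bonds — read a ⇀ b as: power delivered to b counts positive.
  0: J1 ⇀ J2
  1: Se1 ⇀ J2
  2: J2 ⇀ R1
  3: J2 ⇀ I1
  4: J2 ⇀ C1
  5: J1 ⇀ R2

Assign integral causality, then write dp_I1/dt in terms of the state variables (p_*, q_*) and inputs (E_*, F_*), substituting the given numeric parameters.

β1 |J2  (source Se1 imposes e)
β3 |I1  (I1 integral (f out))
β0 |J2  (J2 flow already set via bond 3)
β2 |J2  (J2 flow already set via bond 3)
β4 |J2  (J2: bond 3 brought flow, rest push out)
β5 |J1  (J1 flow already set via bond 0)

dp_I1/dt = E_Se1 - 4*p_I1/3 - q_C1/8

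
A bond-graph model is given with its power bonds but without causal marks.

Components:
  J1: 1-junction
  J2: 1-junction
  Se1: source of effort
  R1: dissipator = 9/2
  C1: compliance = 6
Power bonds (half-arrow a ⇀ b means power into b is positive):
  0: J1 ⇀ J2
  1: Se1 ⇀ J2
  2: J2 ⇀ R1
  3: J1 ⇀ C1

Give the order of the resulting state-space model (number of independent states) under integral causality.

bond 1 |J2  (Se1: effort source, stroke at far end)
bond 3 |J1  (C1: C, integral causality)
bond 0 |J2  (only one flow-in slot at J1)
bond 2 |R1  (J2: last free bond brings flow in)

1  (C1 all integral)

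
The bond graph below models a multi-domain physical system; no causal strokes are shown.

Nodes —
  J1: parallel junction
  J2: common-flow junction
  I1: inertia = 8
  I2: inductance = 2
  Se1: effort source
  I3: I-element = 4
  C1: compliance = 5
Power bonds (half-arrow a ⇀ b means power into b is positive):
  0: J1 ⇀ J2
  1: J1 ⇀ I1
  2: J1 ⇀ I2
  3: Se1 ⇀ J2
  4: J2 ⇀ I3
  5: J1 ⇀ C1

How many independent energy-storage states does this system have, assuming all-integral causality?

4  (C1, I1, I2, I3 all integral)

bond 3 →J2  (source Se1 imposes e)
bond 1 →I1  (I1 integral (f out))
bond 2 →I2  (prefer integral on I2)
bond 4 →I3  (I3 outputs flow p/I3)
bond 0 →J2  (common-f at J2 fixed by 4)
bond 5 →J1  (J1: last free bond brings effort in)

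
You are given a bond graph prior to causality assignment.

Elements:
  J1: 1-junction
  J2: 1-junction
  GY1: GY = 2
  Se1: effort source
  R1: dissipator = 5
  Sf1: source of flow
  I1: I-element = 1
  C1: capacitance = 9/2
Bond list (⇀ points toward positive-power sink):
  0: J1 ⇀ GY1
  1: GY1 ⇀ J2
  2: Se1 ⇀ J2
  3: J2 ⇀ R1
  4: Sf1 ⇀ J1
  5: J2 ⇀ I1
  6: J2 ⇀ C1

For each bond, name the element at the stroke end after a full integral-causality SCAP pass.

#0 stroke→J1
#1 stroke→J2
#2 stroke→J2
#3 stroke→J2
#4 stroke→Sf1
#5 stroke→I1
#6 stroke→J2

#2 →J2  (Se1 fixes effort; stroke away)
#4 →Sf1  (source Sf1 imposes f)
#0 →J1  (1-jn J1 has f-setter on 4)
#1 →J2  (GY GY1: same side as bond 0)
#5 →I1  (I1 outputs flow p/I1)
#3 →J2  (1-jn J2 has f-setter on 5)
#6 →J2  (common-f at J2 fixed by 5)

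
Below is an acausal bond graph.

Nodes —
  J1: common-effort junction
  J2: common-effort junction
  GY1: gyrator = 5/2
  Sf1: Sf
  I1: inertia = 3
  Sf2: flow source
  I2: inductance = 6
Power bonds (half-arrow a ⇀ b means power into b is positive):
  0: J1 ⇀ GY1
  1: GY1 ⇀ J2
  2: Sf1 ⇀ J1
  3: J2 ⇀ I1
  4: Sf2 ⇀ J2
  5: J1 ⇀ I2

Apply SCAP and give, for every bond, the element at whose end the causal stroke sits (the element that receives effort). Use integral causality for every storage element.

bond 0 stroke at J1
bond 1 stroke at J2
bond 2 stroke at Sf1
bond 3 stroke at I1
bond 4 stroke at Sf2
bond 5 stroke at I2

β2 →Sf1  (source Sf1 imposes f)
β4 →Sf2  (source Sf2 imposes f)
β3 →I1  (I1 outputs flow p/I1)
β1 →J2  (only one effort-in slot at J2)
β0 →J1  (GY GY1: same side as bond 1)
β5 →I2  (J1 effort already set via bond 0)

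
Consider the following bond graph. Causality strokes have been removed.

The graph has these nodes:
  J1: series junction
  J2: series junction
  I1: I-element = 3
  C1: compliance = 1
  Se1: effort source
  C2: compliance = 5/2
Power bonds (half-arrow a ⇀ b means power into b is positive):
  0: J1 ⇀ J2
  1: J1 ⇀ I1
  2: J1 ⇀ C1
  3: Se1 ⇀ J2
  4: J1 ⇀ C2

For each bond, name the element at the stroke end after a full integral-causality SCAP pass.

β3 stroke at J2  (source Se1 imposes e)
β0 stroke at J1  (closing 1-jn rule on J2)
β1 stroke at I1  (prefer integral on I1)
β2 stroke at J1  (J1 flow already set via bond 1)
β4 stroke at J1  (common-f at J1 fixed by 1)

β0 →J1
β1 →I1
β2 →J1
β3 →J2
β4 →J1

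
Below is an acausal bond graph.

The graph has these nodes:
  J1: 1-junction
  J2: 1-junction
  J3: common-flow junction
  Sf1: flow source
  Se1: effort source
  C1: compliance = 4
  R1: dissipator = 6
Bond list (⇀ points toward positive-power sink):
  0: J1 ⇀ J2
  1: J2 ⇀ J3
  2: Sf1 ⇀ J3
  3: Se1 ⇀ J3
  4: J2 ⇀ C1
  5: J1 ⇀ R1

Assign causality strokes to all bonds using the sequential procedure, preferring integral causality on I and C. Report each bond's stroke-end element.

β2 |Sf1  (Sf1 (Sf) sets flow on bond)
β3 |J3  (Se1 (Se) sets effort on bond)
β1 |J3  (J3 flow already set via bond 2)
β0 |J2  (J2 flow already set via bond 1)
β4 |J2  (J2 flow already set via bond 1)
β5 |J1  (1-jn J1 has f-setter on 0)

#0 →J2
#1 →J3
#2 →Sf1
#3 →J3
#4 →J2
#5 →J1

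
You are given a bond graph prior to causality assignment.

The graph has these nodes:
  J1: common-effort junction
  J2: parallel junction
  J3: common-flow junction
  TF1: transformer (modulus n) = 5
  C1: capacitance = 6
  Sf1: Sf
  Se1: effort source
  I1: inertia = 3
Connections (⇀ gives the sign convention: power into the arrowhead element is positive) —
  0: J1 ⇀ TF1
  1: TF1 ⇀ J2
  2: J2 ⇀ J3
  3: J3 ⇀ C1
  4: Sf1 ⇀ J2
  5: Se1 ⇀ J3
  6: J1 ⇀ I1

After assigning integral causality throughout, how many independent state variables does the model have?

2  (C1, I1 all integral)

β4 |Sf1  (source Sf1 imposes f)
β5 |J3  (Se1 (Se) sets effort on bond)
β3 |J3  (C1 integral (e out))
β2 |J2  (J3 needs exactly one f-in)
β1 |TF1  (0-jn J2 has e-setter on 2)
β0 |J1  (TF TF1: opposite of bond 1)
β6 |I1  (J1: bond 0 brought effort, rest push out)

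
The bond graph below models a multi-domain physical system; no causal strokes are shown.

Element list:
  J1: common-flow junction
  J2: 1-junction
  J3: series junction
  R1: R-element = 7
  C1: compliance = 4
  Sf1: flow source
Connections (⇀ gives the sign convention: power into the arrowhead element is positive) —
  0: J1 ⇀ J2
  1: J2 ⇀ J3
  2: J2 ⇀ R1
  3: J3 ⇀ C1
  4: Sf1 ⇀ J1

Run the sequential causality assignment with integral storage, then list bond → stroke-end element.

b0 |J1
b1 |J2
b2 |J2
b3 |J3
b4 |Sf1

#4 →Sf1  (Sf1: flow source, stroke at near end)
#0 →J1  (common-f at J1 fixed by 4)
#1 →J2  (J2 flow already set via bond 0)
#2 →J2  (1-jn J2 has f-setter on 0)
#3 →J3  (J3 flow already set via bond 1)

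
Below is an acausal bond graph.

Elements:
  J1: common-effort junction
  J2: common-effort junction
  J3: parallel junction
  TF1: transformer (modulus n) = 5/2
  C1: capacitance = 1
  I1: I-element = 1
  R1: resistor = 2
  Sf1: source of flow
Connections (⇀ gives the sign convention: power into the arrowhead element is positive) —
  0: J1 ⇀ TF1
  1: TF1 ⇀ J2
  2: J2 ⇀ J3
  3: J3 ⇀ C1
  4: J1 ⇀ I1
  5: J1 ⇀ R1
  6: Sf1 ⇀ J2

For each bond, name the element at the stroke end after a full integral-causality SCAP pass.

#0 stroke at J1
#1 stroke at TF1
#2 stroke at J2
#3 stroke at J3
#4 stroke at I1
#5 stroke at R1
#6 stroke at Sf1

#6 stroke→Sf1  (Sf1 (Sf) sets flow on bond)
#3 stroke→J3  (prefer integral on C1)
#2 stroke→J2  (0-jn J3 has e-setter on 3)
#1 stroke→TF1  (0-jn J2 has e-setter on 2)
#0 stroke→J1  (through TF1, causality passes straight; one stroke at TF1)
#4 stroke→I1  (J1: bond 0 brought effort, rest push out)
#5 stroke→R1  (0-jn J1 has e-setter on 0)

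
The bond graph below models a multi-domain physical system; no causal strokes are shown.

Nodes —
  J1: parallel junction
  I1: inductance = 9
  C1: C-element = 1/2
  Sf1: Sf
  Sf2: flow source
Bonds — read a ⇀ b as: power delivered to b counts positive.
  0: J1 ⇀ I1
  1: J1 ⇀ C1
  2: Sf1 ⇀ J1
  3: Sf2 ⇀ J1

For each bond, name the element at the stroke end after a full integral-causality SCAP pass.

β0 stroke at I1
β1 stroke at J1
β2 stroke at Sf1
β3 stroke at Sf2

β2 stroke→Sf1  (Sf1: flow source, stroke at near end)
β3 stroke→Sf2  (Sf2 fixes flow; stroke at Sf2)
β0 stroke→I1  (I1: I, integral causality)
β1 stroke→J1  (J1 needs exactly one e-in)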